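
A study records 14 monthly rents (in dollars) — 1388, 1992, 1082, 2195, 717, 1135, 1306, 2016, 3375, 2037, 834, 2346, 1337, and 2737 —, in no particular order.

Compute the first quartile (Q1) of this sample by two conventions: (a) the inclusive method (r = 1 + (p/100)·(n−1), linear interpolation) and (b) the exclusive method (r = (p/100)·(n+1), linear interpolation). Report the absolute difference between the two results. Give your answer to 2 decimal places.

Sorted: 717, 834, 1082, 1135, 1306, 1337, 1388, 1992, 2016, 2037, 2195, 2346, 2737, 3375.
n = 14.
(a) r = 4.25; between ranks 4 (1135) and 5 (1306): 1177.75.
(b) r = 3.75; between ranks 3 (1082) and 4 (1135): 1121.75.
|1177.75 − 1121.75| = 56.

56.00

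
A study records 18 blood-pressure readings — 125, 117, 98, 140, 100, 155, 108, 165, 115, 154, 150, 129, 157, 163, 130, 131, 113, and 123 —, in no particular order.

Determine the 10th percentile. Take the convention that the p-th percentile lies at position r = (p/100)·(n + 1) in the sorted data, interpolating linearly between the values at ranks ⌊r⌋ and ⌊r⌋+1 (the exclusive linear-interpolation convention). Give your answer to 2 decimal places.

99.80

Sorted: 98, 100, 108, 113, 115, 117, 123, 125, 129, 130, 131, 140, 150, 154, 155, 157, 163, 165.
n = 18.
r = (10/100)·(18 + 1) = 1.9.
Rank 1 is 98 and rank 2 is 100.
Interpolate: 98 + 0.9·(100 − 98) = 98 + 0.9·2 = 99.8.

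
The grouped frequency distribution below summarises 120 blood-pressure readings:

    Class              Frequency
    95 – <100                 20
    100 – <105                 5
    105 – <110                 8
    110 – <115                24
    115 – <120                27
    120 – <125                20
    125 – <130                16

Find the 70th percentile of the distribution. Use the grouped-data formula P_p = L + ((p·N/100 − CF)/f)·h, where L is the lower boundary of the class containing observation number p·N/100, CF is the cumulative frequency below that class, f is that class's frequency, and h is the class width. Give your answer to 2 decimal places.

N = 120; target position k = 70/100 · 120 = 84.
Cumulative frequencies: 20, 25, 33, 57, 84, 104, 120.
Observation 84 falls in the class 115 – <120.
L = 115, CF = 57, f = 27, h = 5.
P70 = 115 + ((84 − 57)/27)·5 = 115 + 5 = 120.

120.00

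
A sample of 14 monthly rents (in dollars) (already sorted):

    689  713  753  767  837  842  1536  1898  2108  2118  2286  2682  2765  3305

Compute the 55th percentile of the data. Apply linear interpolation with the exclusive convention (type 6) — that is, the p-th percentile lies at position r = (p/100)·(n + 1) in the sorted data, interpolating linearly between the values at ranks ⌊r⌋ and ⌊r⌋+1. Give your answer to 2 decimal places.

1950.50

n = 14.
r = (55/100)·(14 + 1) = 8.25.
Rank 8 is 1898 and rank 9 is 2108.
Interpolate: 1898 + 0.25·(2108 − 1898) = 1898 + 0.25·210 = 1950.5.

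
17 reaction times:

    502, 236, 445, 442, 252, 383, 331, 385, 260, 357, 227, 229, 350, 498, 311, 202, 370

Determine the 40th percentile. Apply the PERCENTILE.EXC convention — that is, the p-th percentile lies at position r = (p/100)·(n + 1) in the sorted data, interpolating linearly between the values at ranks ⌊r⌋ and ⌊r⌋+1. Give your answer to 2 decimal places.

Sorted: 202, 227, 229, 236, 252, 260, 311, 331, 350, 357, 370, 383, 385, 442, 445, 498, 502.
n = 17.
r = (40/100)·(17 + 1) = 7.2.
Rank 7 is 311 and rank 8 is 331.
Interpolate: 311 + 0.2·(331 − 311) = 311 + 0.2·20 = 315.

315.00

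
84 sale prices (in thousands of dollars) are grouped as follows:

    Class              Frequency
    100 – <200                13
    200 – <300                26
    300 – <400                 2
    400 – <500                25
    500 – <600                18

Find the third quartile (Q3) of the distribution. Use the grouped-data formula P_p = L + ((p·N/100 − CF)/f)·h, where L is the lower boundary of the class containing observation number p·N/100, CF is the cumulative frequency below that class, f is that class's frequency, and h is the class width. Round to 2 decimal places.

N = 84; target position k = 75/100 · 84 = 63.
Cumulative frequencies: 13, 39, 41, 66, 84.
Observation 63 falls in the class 400 – <500.
L = 400, CF = 41, f = 25, h = 100.
P75 = 400 + ((63 − 41)/25)·100 = 400 + 88 = 488.

488.00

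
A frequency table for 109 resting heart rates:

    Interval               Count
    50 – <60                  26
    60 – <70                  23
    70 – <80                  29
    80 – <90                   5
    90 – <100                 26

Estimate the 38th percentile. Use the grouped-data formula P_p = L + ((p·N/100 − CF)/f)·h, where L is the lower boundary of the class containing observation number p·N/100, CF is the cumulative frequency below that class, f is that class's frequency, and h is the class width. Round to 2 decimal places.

N = 109; target position k = 38/100 · 109 = 41.42.
Cumulative frequencies: 26, 49, 78, 83, 109.
Observation 41.42 falls in the class 60 – <70.
L = 60, CF = 26, f = 23, h = 10.
P38 = 60 + ((41.42 − 26)/23)·10 = 60 + 6.70435 = 66.7043.

66.70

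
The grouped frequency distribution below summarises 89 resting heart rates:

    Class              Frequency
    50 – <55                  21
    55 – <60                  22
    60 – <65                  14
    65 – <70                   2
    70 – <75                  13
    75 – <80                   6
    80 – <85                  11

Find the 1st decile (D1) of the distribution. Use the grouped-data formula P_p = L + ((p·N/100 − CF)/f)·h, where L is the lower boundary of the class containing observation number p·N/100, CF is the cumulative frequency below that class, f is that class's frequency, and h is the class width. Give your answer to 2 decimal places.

52.12

N = 89; target position k = 10/100 · 89 = 8.9.
Cumulative frequencies: 21, 43, 57, 59, 72, 78, 89.
Observation 8.9 falls in the class 50 – <55.
L = 50, CF = 0, f = 21, h = 5.
P10 = 50 + ((8.9 − 0)/21)·5 = 50 + 2.11905 = 52.119.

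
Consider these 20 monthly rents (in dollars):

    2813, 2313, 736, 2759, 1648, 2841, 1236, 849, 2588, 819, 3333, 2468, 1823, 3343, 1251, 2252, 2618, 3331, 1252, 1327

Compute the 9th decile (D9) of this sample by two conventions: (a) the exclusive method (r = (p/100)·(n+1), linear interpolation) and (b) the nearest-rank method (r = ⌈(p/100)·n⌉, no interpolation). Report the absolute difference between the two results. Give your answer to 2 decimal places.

Sorted: 736, 819, 849, 1236, 1251, 1252, 1327, 1648, 1823, 2252, 2313, 2468, 2588, 2618, 2759, 2813, 2841, 3331, 3333, 3343.
n = 20.
(a) r = 18.9; between ranks 18 (3331) and 19 (3333): 3332.8.
(b) the nearest-rank method: rank 18 → 3331.
|3332.8 − 3331| = 1.8.

1.80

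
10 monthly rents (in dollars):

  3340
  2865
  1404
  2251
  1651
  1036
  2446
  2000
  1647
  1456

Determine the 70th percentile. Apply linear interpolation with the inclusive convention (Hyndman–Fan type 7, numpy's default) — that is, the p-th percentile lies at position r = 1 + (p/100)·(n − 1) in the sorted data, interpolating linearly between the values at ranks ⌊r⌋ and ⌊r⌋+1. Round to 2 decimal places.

2309.50

Sorted: 1036, 1404, 1456, 1647, 1651, 2000, 2251, 2446, 2865, 3340.
n = 10.
r = 1 + (70/100)·(10 − 1) = 1 + 6.3 = 7.3.
Rank 7 is 2251 and rank 8 is 2446.
Interpolate: 2251 + 0.3·(2446 − 2251) = 2251 + 0.3·195 = 2309.5.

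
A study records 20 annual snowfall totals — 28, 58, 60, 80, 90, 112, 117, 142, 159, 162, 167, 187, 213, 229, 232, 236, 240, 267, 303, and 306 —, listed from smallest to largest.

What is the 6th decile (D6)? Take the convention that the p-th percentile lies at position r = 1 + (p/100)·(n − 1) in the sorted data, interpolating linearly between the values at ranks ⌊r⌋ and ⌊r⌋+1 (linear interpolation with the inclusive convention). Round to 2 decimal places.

197.40

n = 20.
r = 1 + (60/100)·(20 − 1) = 1 + 11.4 = 12.4.
Rank 12 is 187 and rank 13 is 213.
Interpolate: 187 + 0.4·(213 − 187) = 187 + 0.4·26 = 197.4.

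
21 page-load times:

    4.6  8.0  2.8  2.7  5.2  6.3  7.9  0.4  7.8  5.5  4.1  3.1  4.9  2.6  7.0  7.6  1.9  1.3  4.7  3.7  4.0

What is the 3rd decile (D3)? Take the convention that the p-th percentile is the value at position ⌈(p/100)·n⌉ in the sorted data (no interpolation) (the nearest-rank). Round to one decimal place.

3.1

Sorted: 0.4, 1.3, 1.9, 2.6, 2.7, 2.8, 3.1, 3.7, 4.0, 4.1, 4.6, 4.7, 4.9, 5.2, 5.5, 6.3, 7.0, 7.6, 7.8, 7.9, 8.0.
n = 21.
Position = ⌈30/100 · 21⌉ = ⌈6.3⌉ = 7.
The value at rank 7 is 3.1.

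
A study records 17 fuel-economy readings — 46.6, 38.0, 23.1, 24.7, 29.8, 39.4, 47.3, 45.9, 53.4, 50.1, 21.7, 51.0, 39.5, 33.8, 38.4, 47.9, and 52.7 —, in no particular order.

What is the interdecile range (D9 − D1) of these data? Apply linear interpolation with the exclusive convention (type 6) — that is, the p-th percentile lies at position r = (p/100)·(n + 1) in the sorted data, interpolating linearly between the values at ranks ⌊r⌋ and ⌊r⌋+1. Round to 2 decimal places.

Sorted: 21.7, 23.1, 24.7, 29.8, 33.8, 38.0, 38.4, 39.4, 39.5, 45.9, 46.6, 47.3, 47.9, 50.1, 51.0, 52.7, 53.4.
n = 17.
P10: r = 1.8; ranks 1–2 are 21.7, 23.1; interpolating gives 22.82.
P90: r = 16.2; ranks 16–17 are 52.7, 53.4; interpolating gives 52.84.
Difference: 52.84 − 22.82 = 30.02.

30.02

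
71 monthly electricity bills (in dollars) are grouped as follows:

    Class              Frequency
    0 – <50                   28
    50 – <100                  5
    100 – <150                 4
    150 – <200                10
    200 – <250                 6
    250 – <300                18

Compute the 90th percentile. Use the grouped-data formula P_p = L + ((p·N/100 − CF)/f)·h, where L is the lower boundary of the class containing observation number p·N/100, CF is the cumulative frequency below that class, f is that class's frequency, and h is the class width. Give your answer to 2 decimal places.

N = 71; target position k = 90/100 · 71 = 63.9.
Cumulative frequencies: 28, 33, 37, 47, 53, 71.
Observation 63.9 falls in the class 250 – <300.
L = 250, CF = 53, f = 18, h = 50.
P90 = 250 + ((63.9 − 53)/18)·50 = 250 + 30.2778 = 280.278.

280.28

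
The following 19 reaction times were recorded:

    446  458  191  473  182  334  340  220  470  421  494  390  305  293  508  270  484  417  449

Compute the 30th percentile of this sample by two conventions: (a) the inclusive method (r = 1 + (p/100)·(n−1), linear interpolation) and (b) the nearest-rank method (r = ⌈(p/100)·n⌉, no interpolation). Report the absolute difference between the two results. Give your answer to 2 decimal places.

Sorted: 182, 191, 220, 270, 293, 305, 334, 340, 390, 417, 421, 446, 449, 458, 470, 473, 484, 494, 508.
n = 19.
(a) r = 6.4; between ranks 6 (305) and 7 (334): 316.6.
(b) the nearest-rank method: rank 6 → 305.
|316.6 − 305| = 11.6.

11.60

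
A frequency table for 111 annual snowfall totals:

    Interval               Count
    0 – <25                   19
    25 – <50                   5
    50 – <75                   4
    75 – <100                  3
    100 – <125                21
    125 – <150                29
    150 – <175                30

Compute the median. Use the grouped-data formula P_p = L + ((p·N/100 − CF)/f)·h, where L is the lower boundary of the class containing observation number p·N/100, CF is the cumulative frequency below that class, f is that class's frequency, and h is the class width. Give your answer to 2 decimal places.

N = 111; target position k = 50/100 · 111 = 55.5.
Cumulative frequencies: 19, 24, 28, 31, 52, 81, 111.
Observation 55.5 falls in the class 125 – <150.
L = 125, CF = 52, f = 29, h = 25.
P50 = 125 + ((55.5 − 52)/29)·25 = 125 + 3.01724 = 128.017.

128.02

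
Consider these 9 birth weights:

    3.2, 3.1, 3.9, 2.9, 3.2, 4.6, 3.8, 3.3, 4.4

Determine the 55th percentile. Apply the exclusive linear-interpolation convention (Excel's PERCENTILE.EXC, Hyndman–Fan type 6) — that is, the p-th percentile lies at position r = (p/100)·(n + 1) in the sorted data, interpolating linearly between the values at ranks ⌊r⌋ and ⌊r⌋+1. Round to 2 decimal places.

3.55

Sorted: 2.9, 3.1, 3.2, 3.2, 3.3, 3.8, 3.9, 4.4, 4.6.
n = 9.
r = (55/100)·(9 + 1) = 5.5.
Rank 5 is 3.3 and rank 6 is 3.8.
Interpolate: 3.3 + 0.5·(3.8 − 3.3) = 3.3 + 0.5·0.5 = 3.55.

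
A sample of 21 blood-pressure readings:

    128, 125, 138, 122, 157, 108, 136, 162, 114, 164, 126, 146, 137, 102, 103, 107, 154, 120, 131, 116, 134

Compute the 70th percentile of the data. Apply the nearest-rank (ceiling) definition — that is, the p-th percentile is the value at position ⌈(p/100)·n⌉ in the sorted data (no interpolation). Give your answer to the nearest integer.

137

Sorted: 102, 103, 107, 108, 114, 116, 120, 122, 125, 126, 128, 131, 134, 136, 137, 138, 146, 154, 157, 162, 164.
n = 21.
Position = ⌈70/100 · 21⌉ = ⌈14.7⌉ = 15.
The value at rank 15 is 137.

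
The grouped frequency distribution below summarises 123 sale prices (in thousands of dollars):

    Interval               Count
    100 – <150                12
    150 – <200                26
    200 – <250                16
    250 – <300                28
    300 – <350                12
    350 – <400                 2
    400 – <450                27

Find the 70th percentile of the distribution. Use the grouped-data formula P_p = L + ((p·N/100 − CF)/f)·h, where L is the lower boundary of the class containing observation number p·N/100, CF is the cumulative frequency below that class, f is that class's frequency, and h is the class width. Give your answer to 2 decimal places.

317.08

N = 123; target position k = 70/100 · 123 = 86.1.
Cumulative frequencies: 12, 38, 54, 82, 94, 96, 123.
Observation 86.1 falls in the class 300 – <350.
L = 300, CF = 82, f = 12, h = 50.
P70 = 300 + ((86.1 − 82)/12)·50 = 300 + 17.0833 = 317.083.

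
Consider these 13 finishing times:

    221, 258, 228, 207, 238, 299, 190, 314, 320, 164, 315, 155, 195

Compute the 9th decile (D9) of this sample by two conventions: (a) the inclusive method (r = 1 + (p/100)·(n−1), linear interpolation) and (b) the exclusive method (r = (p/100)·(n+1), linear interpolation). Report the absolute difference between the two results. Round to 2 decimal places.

3.20

Sorted: 155, 164, 190, 195, 207, 221, 228, 238, 258, 299, 314, 315, 320.
n = 13.
(a) r = 11.8; between ranks 11 (314) and 12 (315): 314.8.
(b) r = 12.6; between ranks 12 (315) and 13 (320): 318.
|314.8 − 318| = 3.2.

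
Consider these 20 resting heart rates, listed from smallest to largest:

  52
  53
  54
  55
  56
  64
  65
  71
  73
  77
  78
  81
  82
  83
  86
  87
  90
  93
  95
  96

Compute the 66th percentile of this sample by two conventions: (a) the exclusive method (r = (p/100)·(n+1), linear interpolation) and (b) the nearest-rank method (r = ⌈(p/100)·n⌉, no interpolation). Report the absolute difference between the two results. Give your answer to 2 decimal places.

n = 20.
(a) r = 13.86; between ranks 13 (82) and 14 (83): 82.86.
(b) the nearest-rank method: rank 14 → 83.
|82.86 − 83| = 0.14.

0.14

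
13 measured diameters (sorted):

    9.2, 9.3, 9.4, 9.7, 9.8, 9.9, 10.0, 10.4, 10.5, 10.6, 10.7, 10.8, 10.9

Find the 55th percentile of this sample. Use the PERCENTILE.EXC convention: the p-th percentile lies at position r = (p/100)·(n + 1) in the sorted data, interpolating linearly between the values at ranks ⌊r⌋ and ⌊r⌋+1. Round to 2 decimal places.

n = 13.
r = (55/100)·(13 + 1) = 7.7.
Rank 7 is 10.0 and rank 8 is 10.4.
Interpolate: 10.0 + 0.7·(10.4 − 10.0) = 10.0 + 0.7·0.4 = 10.28.

10.28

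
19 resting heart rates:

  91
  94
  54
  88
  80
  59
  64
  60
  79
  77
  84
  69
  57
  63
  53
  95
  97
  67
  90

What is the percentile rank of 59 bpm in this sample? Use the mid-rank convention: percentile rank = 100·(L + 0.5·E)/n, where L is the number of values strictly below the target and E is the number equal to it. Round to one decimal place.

Sorted: 53, 54, 57, 59, 60, 63, 64, 67, 69, 77, 79, 80, 84, 88, 90, 91, 94, 95, 97.
Count below 59: L = 3; count equal: E = 1; n = 19.
Percentile rank = 100·(3 + 0.5·1)/19 = 100·3.5/19 = 18.42.

18.4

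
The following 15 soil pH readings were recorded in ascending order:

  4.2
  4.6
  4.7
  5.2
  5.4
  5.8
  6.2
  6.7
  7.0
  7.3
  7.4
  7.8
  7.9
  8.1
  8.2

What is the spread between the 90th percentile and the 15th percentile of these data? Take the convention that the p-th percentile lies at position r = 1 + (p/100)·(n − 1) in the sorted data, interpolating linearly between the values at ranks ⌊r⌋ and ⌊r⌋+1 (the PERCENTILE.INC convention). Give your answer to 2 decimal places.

3.27

n = 15.
P15: r = 3.1; ranks 3–4 are 4.7, 5.2; interpolating gives 4.75.
P90: r = 13.6; ranks 13–14 are 7.9, 8.1; interpolating gives 8.02.
Difference: 8.02 − 4.75 = 3.27.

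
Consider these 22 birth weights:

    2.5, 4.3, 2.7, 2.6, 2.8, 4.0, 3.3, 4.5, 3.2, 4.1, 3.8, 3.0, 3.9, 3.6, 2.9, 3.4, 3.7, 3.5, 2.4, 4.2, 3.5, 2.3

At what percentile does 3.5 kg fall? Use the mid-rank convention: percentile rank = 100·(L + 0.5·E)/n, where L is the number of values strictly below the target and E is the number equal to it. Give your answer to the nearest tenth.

54.5

Sorted: 2.3, 2.4, 2.5, 2.6, 2.7, 2.8, 2.9, 3.0, 3.2, 3.3, 3.4, 3.5, 3.5, 3.6, 3.7, 3.8, 3.9, 4.0, 4.1, 4.2, 4.3, 4.5.
Count below 3.5: L = 11; count equal: E = 2; n = 22.
Percentile rank = 100·(11 + 0.5·2)/22 = 100·12/22 = 54.55.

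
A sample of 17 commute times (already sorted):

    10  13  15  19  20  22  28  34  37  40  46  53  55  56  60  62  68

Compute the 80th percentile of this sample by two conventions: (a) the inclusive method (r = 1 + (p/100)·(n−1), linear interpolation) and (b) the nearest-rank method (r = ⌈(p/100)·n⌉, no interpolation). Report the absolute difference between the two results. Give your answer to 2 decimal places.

0.20

n = 17.
(a) r = 13.8; between ranks 13 (55) and 14 (56): 55.8.
(b) the nearest-rank method: rank 14 → 56.
|55.8 − 56| = 0.2.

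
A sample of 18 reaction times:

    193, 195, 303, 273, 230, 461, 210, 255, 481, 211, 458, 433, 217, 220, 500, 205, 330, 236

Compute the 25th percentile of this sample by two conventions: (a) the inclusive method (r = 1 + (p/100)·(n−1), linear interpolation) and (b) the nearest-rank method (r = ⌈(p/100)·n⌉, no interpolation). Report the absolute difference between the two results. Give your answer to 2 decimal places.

1.50

Sorted: 193, 195, 205, 210, 211, 217, 220, 230, 236, 255, 273, 303, 330, 433, 458, 461, 481, 500.
n = 18.
(a) r = 5.25; between ranks 5 (211) and 6 (217): 212.5.
(b) the nearest-rank method: rank 5 → 211.
|212.5 − 211| = 1.5.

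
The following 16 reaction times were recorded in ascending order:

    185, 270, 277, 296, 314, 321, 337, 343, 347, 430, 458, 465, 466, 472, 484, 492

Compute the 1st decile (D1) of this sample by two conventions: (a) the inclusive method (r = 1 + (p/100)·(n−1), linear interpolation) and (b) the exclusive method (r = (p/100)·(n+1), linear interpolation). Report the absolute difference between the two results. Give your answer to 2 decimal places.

n = 16.
(a) r = 2.5; between ranks 2 (270) and 3 (277): 273.5.
(b) r = 1.7; between ranks 1 (185) and 2 (270): 244.5.
|273.5 − 244.5| = 29.

29.00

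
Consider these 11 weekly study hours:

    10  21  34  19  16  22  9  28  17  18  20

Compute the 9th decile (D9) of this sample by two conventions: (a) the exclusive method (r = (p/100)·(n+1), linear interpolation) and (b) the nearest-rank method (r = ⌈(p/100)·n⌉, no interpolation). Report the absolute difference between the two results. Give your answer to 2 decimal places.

4.80

Sorted: 9, 10, 16, 17, 18, 19, 20, 21, 22, 28, 34.
n = 11.
(a) r = 10.8; between ranks 10 (28) and 11 (34): 32.8.
(b) the nearest-rank method: rank 10 → 28.
|32.8 − 28| = 4.8.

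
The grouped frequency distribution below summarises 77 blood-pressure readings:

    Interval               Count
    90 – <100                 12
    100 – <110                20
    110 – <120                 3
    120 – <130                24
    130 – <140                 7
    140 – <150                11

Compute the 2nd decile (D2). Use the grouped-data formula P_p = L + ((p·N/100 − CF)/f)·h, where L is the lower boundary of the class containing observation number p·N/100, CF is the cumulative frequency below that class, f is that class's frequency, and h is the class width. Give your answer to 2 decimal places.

101.70

N = 77; target position k = 20/100 · 77 = 15.4.
Cumulative frequencies: 12, 32, 35, 59, 66, 77.
Observation 15.4 falls in the class 100 – <110.
L = 100, CF = 12, f = 20, h = 10.
P20 = 100 + ((15.4 − 12)/20)·10 = 100 + 1.7 = 101.7.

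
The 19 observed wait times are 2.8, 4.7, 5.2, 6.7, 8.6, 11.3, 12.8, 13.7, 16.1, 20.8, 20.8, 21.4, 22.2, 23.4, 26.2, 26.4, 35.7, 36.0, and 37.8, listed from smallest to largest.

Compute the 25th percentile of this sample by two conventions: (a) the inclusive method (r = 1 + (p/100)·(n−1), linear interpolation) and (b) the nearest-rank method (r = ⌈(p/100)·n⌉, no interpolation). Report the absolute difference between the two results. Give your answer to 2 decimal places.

1.35

n = 19.
(a) r = 5.5; between ranks 5 (8.6) and 6 (11.3): 9.95.
(b) the nearest-rank method: rank 5 → 8.6.
|9.95 − 8.6| = 1.35.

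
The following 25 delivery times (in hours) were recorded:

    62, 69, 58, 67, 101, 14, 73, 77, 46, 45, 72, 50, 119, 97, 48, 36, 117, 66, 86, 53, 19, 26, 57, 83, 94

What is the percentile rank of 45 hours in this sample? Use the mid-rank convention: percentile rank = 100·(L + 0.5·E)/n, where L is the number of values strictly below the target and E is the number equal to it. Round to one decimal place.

Sorted: 14, 19, 26, 36, 45, 46, 48, 50, 53, 57, 58, 62, 66, 67, 69, 72, 73, 77, 83, 86, 94, 97, 101, 117, 119.
Count below 45: L = 4; count equal: E = 1; n = 25.
Percentile rank = 100·(4 + 0.5·1)/25 = 100·4.5/25 = 18.

18.0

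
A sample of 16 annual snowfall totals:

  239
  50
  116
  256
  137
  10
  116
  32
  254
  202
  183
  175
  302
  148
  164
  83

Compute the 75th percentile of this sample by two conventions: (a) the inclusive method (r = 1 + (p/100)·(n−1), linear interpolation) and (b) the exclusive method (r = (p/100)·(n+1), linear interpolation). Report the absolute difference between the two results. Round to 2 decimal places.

18.50

Sorted: 10, 32, 50, 83, 116, 116, 137, 148, 164, 175, 183, 202, 239, 254, 256, 302.
n = 16.
(a) r = 12.25; between ranks 12 (202) and 13 (239): 211.25.
(b) r = 12.75; between ranks 12 (202) and 13 (239): 229.75.
|211.25 − 229.75| = 18.5.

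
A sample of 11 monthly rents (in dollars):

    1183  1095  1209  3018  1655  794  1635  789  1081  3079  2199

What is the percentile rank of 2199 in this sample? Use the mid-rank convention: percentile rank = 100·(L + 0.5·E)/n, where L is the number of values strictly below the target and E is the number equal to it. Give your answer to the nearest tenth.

77.3

Sorted: 789, 794, 1081, 1095, 1183, 1209, 1635, 1655, 2199, 3018, 3079.
Count below 2199: L = 8; count equal: E = 1; n = 11.
Percentile rank = 100·(8 + 0.5·1)/11 = 100·8.5/11 = 77.27.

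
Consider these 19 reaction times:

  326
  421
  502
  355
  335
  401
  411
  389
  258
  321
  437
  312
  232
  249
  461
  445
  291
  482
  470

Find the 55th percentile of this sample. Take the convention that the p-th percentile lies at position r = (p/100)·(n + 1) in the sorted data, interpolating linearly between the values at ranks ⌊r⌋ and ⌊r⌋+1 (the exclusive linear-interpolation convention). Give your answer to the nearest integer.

401

Sorted: 232, 249, 258, 291, 312, 321, 326, 335, 355, 389, 401, 411, 421, 437, 445, 461, 470, 482, 502.
n = 19.
r = (55/100)·(19 + 1) = 11.
r is an integer, so P55 is the value at rank 11: 401.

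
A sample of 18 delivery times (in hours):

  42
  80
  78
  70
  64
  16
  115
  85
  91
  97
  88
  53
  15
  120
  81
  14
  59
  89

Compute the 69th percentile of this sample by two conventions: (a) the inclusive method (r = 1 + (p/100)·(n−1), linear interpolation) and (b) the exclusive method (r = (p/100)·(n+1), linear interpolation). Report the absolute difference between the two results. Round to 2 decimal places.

0.92

Sorted: 14, 15, 16, 42, 53, 59, 64, 70, 78, 80, 81, 85, 88, 89, 91, 97, 115, 120.
n = 18.
(a) r = 12.73; between ranks 12 (85) and 13 (88): 87.19.
(b) r = 13.11; between ranks 13 (88) and 14 (89): 88.11.
|87.19 − 88.11| = 0.92.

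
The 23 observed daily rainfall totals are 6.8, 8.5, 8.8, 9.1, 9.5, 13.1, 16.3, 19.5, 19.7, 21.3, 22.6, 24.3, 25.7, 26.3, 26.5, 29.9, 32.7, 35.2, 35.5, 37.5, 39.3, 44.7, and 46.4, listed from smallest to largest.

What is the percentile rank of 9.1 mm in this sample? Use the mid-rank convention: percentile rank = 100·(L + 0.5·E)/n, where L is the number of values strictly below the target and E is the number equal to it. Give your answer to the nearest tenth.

Count below 9.1: L = 3; count equal: E = 1; n = 23.
Percentile rank = 100·(3 + 0.5·1)/23 = 100·3.5/23 = 15.22.

15.2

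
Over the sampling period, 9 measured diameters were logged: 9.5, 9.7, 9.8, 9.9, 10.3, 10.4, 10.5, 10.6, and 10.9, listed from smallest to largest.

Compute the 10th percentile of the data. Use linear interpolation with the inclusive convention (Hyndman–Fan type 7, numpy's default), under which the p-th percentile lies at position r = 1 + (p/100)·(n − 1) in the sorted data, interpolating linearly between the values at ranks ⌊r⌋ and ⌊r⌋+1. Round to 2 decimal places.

9.66

n = 9.
r = 1 + (10/100)·(9 − 1) = 1 + 0.8 = 1.8.
Rank 1 is 9.5 and rank 2 is 9.7.
Interpolate: 9.5 + 0.8·(9.7 − 9.5) = 9.5 + 0.8·0.2 = 9.66.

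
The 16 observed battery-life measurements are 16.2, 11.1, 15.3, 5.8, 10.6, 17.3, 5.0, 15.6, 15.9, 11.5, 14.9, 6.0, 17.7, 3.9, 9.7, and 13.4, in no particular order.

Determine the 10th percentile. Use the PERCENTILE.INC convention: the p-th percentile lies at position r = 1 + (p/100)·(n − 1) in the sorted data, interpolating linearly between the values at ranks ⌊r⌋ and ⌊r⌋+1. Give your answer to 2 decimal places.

Sorted: 3.9, 5.0, 5.8, 6.0, 9.7, 10.6, 11.1, 11.5, 13.4, 14.9, 15.3, 15.6, 15.9, 16.2, 17.3, 17.7.
n = 16.
r = 1 + (10/100)·(16 − 1) = 1 + 1.5 = 2.5.
Rank 2 is 5.0 and rank 3 is 5.8.
Interpolate: 5.0 + 0.5·(5.8 − 5.0) = 5.0 + 0.5·0.8 = 5.4.

5.40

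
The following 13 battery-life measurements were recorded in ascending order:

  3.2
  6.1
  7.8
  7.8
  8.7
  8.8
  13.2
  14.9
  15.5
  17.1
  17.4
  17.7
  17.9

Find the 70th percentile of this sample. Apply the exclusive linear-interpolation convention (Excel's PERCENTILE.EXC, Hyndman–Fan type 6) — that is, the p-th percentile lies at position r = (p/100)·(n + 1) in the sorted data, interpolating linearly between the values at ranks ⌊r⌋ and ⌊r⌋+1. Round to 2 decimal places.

n = 13.
r = (70/100)·(13 + 1) = 9.8.
Rank 9 is 15.5 and rank 10 is 17.1.
Interpolate: 15.5 + 0.8·(17.1 − 15.5) = 15.5 + 0.8·1.6 = 16.78.

16.78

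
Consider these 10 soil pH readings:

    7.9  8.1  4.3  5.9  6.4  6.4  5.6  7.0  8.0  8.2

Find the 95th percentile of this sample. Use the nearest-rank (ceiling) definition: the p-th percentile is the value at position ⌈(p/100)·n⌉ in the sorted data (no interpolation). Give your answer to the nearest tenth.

Sorted: 4.3, 5.6, 5.9, 6.4, 6.4, 7.0, 7.9, 8.0, 8.1, 8.2.
n = 10.
Position = ⌈95/100 · 10⌉ = ⌈9.5⌉ = 10.
The value at rank 10 is 8.2.

8.2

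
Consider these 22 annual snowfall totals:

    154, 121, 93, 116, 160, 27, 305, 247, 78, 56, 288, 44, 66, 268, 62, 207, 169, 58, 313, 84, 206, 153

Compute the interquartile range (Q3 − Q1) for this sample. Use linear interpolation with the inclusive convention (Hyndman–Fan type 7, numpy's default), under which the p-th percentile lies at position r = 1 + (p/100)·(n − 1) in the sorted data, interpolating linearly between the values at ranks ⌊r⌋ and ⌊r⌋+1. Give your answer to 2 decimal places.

137.75

Sorted: 27, 44, 56, 58, 62, 66, 78, 84, 93, 116, 121, 153, 154, 160, 169, 206, 207, 247, 268, 288, 305, 313.
n = 22.
P25: r = 6.25; ranks 6–7 are 66, 78; interpolating gives 69.
P75: r = 16.75; ranks 16–17 are 206, 207; interpolating gives 206.75.
Difference: 206.75 − 69 = 137.75.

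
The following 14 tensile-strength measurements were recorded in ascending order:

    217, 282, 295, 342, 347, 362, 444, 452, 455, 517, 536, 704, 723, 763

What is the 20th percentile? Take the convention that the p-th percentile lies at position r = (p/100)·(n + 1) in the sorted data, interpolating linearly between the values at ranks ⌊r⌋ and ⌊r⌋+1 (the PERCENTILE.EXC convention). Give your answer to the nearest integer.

n = 14.
r = (20/100)·(14 + 1) = 3.
r is an integer, so P20 is the value at rank 3: 295.

295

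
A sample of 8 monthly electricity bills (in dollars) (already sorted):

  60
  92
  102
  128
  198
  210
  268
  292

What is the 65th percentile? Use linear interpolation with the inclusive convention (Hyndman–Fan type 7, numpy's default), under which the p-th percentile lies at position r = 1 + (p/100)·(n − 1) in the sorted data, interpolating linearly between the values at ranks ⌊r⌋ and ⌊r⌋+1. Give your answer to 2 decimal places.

204.60

n = 8.
r = 1 + (65/100)·(8 − 1) = 1 + 4.55 = 5.55.
Rank 5 is 198 and rank 6 is 210.
Interpolate: 198 + 0.55·(210 − 198) = 198 + 0.55·12 = 204.6.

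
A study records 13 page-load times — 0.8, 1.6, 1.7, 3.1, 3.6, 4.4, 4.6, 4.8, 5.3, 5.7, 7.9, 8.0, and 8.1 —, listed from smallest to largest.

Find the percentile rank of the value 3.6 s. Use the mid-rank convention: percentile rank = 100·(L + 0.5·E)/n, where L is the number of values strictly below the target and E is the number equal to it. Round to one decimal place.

34.6

Count below 3.6: L = 4; count equal: E = 1; n = 13.
Percentile rank = 100·(4 + 0.5·1)/13 = 100·4.5/13 = 34.62.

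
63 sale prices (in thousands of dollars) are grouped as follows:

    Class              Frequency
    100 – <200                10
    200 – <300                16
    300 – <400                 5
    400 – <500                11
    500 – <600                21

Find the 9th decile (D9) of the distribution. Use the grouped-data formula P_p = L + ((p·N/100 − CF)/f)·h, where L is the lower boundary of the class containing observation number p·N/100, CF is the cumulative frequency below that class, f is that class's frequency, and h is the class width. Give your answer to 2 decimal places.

N = 63; target position k = 90/100 · 63 = 56.7.
Cumulative frequencies: 10, 26, 31, 42, 63.
Observation 56.7 falls in the class 500 – <600.
L = 500, CF = 42, f = 21, h = 100.
P90 = 500 + ((56.7 − 42)/21)·100 = 500 + 70 = 570.

570.00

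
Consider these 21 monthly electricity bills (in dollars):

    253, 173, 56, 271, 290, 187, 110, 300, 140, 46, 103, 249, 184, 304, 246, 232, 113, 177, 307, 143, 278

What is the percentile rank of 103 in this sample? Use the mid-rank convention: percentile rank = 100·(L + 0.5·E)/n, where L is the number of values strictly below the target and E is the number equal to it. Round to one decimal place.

11.9

Sorted: 46, 56, 103, 110, 113, 140, 143, 173, 177, 184, 187, 232, 246, 249, 253, 271, 278, 290, 300, 304, 307.
Count below 103: L = 2; count equal: E = 1; n = 21.
Percentile rank = 100·(2 + 0.5·1)/21 = 100·2.5/21 = 11.9.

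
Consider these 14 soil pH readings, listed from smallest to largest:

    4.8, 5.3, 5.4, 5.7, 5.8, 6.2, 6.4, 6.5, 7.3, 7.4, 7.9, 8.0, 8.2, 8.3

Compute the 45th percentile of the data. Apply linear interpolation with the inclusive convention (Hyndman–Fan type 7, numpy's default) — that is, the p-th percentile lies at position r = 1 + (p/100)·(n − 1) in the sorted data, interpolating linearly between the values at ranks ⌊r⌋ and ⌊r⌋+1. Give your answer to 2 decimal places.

6.37

n = 14.
r = 1 + (45/100)·(14 − 1) = 1 + 5.85 = 6.85.
Rank 6 is 6.2 and rank 7 is 6.4.
Interpolate: 6.2 + 0.85·(6.4 − 6.2) = 6.2 + 0.85·0.2 = 6.37.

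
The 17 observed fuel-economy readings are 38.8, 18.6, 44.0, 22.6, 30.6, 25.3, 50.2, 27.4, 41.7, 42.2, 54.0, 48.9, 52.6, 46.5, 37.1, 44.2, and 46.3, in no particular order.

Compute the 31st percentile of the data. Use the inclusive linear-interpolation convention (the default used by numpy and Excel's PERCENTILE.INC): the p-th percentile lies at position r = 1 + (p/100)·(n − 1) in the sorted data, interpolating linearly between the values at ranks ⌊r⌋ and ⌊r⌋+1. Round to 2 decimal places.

Sorted: 18.6, 22.6, 25.3, 27.4, 30.6, 37.1, 38.8, 41.7, 42.2, 44.0, 44.2, 46.3, 46.5, 48.9, 50.2, 52.6, 54.0.
n = 17.
r = 1 + (31/100)·(17 − 1) = 1 + 4.96 = 5.96.
Rank 5 is 30.6 and rank 6 is 37.1.
Interpolate: 30.6 + 0.96·(37.1 − 30.6) = 30.6 + 0.96·6.5 = 36.84.

36.84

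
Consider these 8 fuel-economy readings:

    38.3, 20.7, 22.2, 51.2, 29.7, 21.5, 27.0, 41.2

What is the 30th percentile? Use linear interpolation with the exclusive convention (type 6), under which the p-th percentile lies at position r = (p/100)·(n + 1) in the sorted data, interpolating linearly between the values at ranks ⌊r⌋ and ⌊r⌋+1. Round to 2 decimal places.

Sorted: 20.7, 21.5, 22.2, 27.0, 29.7, 38.3, 41.2, 51.2.
n = 8.
r = (30/100)·(8 + 1) = 2.7.
Rank 2 is 21.5 and rank 3 is 22.2.
Interpolate: 21.5 + 0.7·(22.2 − 21.5) = 21.5 + 0.7·0.7 = 21.99.

21.99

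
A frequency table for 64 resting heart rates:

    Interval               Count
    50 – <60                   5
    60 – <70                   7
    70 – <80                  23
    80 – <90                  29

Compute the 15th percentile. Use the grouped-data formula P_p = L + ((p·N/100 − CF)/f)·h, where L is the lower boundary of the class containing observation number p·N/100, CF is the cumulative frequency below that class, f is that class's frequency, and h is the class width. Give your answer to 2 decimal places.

N = 64; target position k = 15/100 · 64 = 9.6.
Cumulative frequencies: 5, 12, 35, 64.
Observation 9.6 falls in the class 60 – <70.
L = 60, CF = 5, f = 7, h = 10.
P15 = 60 + ((9.6 − 5)/7)·10 = 60 + 6.57143 = 66.5714.

66.57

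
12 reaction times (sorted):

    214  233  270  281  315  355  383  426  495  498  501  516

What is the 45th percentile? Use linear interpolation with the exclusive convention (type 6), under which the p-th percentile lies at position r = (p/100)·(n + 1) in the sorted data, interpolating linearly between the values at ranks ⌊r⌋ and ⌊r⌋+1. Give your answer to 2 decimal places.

349.00

n = 12.
r = (45/100)·(12 + 1) = 5.85.
Rank 5 is 315 and rank 6 is 355.
Interpolate: 315 + 0.85·(355 − 315) = 315 + 0.85·40 = 349.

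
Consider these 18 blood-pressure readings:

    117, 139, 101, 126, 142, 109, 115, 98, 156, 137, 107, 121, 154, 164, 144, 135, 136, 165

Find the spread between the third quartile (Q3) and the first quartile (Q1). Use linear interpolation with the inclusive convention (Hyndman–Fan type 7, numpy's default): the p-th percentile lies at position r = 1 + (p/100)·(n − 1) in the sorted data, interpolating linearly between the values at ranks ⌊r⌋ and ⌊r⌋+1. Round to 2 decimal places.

28.00

Sorted: 98, 101, 107, 109, 115, 117, 121, 126, 135, 136, 137, 139, 142, 144, 154, 156, 164, 165.
n = 18.
P25: r = 5.25; ranks 5–6 are 115, 117; interpolating gives 115.5.
P75: r = 13.75; ranks 13–14 are 142, 144; interpolating gives 143.5.
Difference: 143.5 − 115.5 = 28.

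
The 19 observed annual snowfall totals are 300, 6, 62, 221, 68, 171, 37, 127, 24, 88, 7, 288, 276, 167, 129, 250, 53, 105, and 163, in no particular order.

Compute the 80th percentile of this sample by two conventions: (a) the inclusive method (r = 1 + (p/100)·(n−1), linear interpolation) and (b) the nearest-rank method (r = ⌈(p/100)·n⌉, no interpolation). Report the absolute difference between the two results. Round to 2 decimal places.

17.40

Sorted: 6, 7, 24, 37, 53, 62, 68, 88, 105, 127, 129, 163, 167, 171, 221, 250, 276, 288, 300.
n = 19.
(a) r = 15.4; between ranks 15 (221) and 16 (250): 232.6.
(b) the nearest-rank method: rank 16 → 250.
|232.6 − 250| = 17.4.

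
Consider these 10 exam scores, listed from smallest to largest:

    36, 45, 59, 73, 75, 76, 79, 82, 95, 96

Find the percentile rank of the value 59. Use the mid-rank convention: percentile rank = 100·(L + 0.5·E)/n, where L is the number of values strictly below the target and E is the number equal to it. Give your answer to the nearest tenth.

25.0

Count below 59: L = 2; count equal: E = 1; n = 10.
Percentile rank = 100·(2 + 0.5·1)/10 = 100·2.5/10 = 25.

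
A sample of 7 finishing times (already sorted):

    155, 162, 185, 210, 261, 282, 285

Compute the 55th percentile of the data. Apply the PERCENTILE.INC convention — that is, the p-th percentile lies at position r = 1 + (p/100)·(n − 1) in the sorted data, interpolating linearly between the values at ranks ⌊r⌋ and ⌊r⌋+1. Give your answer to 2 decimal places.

n = 7.
r = 1 + (55/100)·(7 − 1) = 1 + 3.3 = 4.3.
Rank 4 is 210 and rank 5 is 261.
Interpolate: 210 + 0.3·(261 − 210) = 210 + 0.3·51 = 225.3.

225.30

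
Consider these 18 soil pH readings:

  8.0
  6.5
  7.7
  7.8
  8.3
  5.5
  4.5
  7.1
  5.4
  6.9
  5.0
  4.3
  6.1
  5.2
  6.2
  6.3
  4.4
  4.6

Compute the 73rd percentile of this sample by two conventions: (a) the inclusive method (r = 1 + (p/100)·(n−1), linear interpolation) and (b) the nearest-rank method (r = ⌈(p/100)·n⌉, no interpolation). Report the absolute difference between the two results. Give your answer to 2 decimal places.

Sorted: 4.3, 4.4, 4.5, 4.6, 5.0, 5.2, 5.4, 5.5, 6.1, 6.2, 6.3, 6.5, 6.9, 7.1, 7.7, 7.8, 8.0, 8.3.
n = 18.
(a) r = 13.41; between ranks 13 (6.9) and 14 (7.1): 6.982.
(b) the nearest-rank method: rank 14 → 7.1.
|6.982 − 7.1| = 0.118.

0.12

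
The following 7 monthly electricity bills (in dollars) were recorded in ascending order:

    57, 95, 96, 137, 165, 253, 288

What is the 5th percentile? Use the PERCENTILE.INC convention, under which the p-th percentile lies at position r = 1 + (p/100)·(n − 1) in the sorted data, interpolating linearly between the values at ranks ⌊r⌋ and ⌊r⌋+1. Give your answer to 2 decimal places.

68.40

n = 7.
r = 1 + (5/100)·(7 − 1) = 1 + 0.3 = 1.3.
Rank 1 is 57 and rank 2 is 95.
Interpolate: 57 + 0.3·(95 − 57) = 57 + 0.3·38 = 68.4.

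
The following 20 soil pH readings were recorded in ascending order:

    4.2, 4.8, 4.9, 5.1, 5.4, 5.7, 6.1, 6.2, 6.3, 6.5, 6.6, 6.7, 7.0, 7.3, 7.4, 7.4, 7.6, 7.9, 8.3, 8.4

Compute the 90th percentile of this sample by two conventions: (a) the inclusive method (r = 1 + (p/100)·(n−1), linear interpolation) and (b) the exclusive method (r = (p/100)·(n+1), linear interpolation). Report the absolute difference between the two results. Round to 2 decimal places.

n = 20.
(a) r = 18.1; between ranks 18 (7.9) and 19 (8.3): 7.94.
(b) r = 18.9; between ranks 18 (7.9) and 19 (8.3): 8.26.
|7.94 − 8.26| = 0.32.

0.32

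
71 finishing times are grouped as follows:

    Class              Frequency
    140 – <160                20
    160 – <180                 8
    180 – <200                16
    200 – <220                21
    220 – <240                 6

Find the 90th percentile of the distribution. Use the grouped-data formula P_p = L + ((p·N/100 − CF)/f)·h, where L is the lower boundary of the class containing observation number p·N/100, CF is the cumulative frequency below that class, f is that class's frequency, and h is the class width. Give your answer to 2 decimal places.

N = 71; target position k = 90/100 · 71 = 63.9.
Cumulative frequencies: 20, 28, 44, 65, 71.
Observation 63.9 falls in the class 200 – <220.
L = 200, CF = 44, f = 21, h = 20.
P90 = 200 + ((63.9 − 44)/21)·20 = 200 + 18.9524 = 218.952.

218.95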